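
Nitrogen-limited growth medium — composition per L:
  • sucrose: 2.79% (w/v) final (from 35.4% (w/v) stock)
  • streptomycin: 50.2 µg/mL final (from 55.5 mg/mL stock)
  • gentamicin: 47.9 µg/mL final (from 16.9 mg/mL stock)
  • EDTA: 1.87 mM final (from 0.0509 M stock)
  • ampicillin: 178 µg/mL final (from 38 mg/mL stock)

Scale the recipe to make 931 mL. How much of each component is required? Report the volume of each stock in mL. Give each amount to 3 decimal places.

sucrose 73.375 mL; streptomycin 0.842 mL; gentamicin 2.639 mL; EDTA 34.204 mL; ampicillin 4.361 mL

Working volume: 931 mL = 0.931 L.
sucrose: V = C2·V2/C1 = 2.79% ÷ 35.4% × 931 mL = 73.375 mL
streptomycin: C1V1 = C2V2 → 50.2 µg/mL × 931 mL ÷ 55500 µg/mL = 0.842 mL
gentamicin: C1V1 = C2V2 → 47.9 µg/mL × 931 mL ÷ 16900 µg/mL = 2.639 mL
EDTA: dilute stock: 1.87 mM × 931 mL ÷ 50.9 mM = 34.204 mL
ampicillin: V = C2·V2/C1 = 178 µg/mL × 931 mL ÷ 38000 µg/mL = 4.361 mL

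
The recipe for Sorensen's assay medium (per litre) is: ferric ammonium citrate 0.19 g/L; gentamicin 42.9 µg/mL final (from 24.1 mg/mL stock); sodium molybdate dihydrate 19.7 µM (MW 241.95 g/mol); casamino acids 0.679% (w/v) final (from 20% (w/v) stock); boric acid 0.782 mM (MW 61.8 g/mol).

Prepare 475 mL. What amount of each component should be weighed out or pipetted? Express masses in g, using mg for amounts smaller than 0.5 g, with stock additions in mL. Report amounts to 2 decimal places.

ferric ammonium citrate 90.25 mg; gentamicin 0.85 mL; sodium molybdate dihydrate 2.26 mg; casamino acids 16.13 mL; boric acid 22.96 mg

Target volume = 475 mL = 0.475 L.
ferric ammonium citrate: 0.19 g/L × 0.475 L = 0.09025 g = 90.25 mg
gentamicin: V = C2·V2/C1 = 42.9 µg/mL × 475 mL ÷ 24100 µg/mL = 0.85 mL
sodium molybdate dihydrate: 19.7 µmol/L × 241.95 g/mol × 0.475 L ÷ 1000 = 2.26 mg
casamino acids: C1V1 = C2V2 → 0.679% ÷ 20% × 475 mL = 16.13 mL
boric acid: 0.782 mmol/L × 61.8 mg/mmol × 0.475 L = 22.96 mg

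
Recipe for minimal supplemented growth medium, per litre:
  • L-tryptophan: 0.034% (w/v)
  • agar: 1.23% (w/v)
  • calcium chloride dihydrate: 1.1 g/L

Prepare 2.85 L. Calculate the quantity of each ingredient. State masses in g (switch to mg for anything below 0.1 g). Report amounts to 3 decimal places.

Scale factor relative to 1 L: 2.85.
L-tryptophan: 0.034% w/v = 0.34 g/L → 0.34 × 2.85 L = 0.969 g
agar: 1.23 g per 100 mL × 2850 mL ÷ 100 = 35.055 g
calcium chloride dihydrate: 1.1 g/L × 2.85 L = 3.135 g

L-tryptophan 0.969 g; agar 35.055 g; calcium chloride dihydrate 3.135 g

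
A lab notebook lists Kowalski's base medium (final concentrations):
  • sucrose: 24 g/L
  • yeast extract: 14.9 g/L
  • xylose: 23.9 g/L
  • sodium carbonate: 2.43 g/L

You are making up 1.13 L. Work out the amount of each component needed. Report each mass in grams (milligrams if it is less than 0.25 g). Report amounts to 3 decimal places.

Working volume: 1.13 L.
sucrose: 24 g/L × 1.13 L = 27.120 g
yeast extract: 14.9 g/L × 1.13 L = 16.837 g
xylose: 23.9 g/L × 1.13 L = 27.007 g
sodium carbonate: 2.43 g/L × 1.13 L = 2.746 g

sucrose 27.120 g; yeast extract 16.837 g; xylose 27.007 g; sodium carbonate 2.746 g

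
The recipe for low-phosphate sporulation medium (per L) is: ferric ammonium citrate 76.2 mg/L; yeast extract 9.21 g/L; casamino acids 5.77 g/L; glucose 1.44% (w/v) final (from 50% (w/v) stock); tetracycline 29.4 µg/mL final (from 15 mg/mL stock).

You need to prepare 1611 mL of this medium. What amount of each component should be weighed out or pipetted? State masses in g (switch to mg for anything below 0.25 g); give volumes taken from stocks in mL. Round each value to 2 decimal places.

Working volume: 1611 mL = 1.611 L.
ferric ammonium citrate: 76.2 mg/L × 1.611 L = 122.76 mg
yeast extract: 9.21 g/L × 1.611 L = 14.84 g
casamino acids: 5.77 g/L × 1.611 L = 9.30 g
glucose: C1V1 = C2V2 → 1.44% ÷ 50% × 1611 mL = 46.40 mL
tetracycline: V = C2·V2/C1 = 29.4 µg/mL × 1611 mL ÷ 15000 µg/mL = 3.16 mL

ferric ammonium citrate 122.76 mg; yeast extract 14.84 g; casamino acids 9.30 g; glucose 46.40 mL; tetracycline 3.16 mL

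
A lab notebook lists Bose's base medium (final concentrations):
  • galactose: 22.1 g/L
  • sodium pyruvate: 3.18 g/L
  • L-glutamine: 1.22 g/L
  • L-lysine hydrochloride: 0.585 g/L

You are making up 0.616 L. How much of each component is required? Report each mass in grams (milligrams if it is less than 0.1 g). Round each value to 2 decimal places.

Working volume: 0.616 L.
galactose: 22.1 g/L × 0.616 L = 13.61 g
sodium pyruvate: 3.18 g/L × 0.616 L = 1.96 g
L-glutamine: 1.22 g/L × 0.616 L = 0.75 g
L-lysine hydrochloride: 0.585 g/L × 0.616 L = 0.36 g

galactose 13.61 g; sodium pyruvate 1.96 g; L-glutamine 0.75 g; L-lysine hydrochloride 0.36 g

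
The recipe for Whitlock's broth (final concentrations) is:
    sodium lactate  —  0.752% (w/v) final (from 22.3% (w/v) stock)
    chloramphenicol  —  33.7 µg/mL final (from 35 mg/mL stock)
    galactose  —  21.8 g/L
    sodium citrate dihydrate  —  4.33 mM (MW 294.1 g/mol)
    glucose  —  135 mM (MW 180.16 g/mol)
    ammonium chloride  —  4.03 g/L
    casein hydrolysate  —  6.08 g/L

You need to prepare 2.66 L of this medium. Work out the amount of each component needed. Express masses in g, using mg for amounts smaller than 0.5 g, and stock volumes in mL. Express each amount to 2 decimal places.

Working volume: 2.66 L.
sodium lactate: V = C2·V2/C1 = 0.752% ÷ 22.3% × 2660 mL = 89.70 mL
chloramphenicol: V = C2·V2/C1 = 33.7 µg/mL × 2660 mL ÷ 35000 µg/mL = 2.56 mL
galactose: 21.8 g/L × 2.66 L = 57.99 g
sodium citrate dihydrate: 4.33 mmol/L × 294.1 g/mol × 2.66 L ÷ 1000 = 3.39 g
glucose: 135 mmol/L × 180.16 g/mol × 2.66 L ÷ 1000 = 64.70 g
ammonium chloride: 4.03 g/L × 2.66 L = 10.72 g
casein hydrolysate: 6.08 g/L × 2.66 L = 16.17 g

sodium lactate 89.70 mL; chloramphenicol 2.56 mL; galactose 57.99 g; sodium citrate dihydrate 3.39 g; glucose 64.70 g; ammonium chloride 10.72 g; casein hydrolysate 16.17 g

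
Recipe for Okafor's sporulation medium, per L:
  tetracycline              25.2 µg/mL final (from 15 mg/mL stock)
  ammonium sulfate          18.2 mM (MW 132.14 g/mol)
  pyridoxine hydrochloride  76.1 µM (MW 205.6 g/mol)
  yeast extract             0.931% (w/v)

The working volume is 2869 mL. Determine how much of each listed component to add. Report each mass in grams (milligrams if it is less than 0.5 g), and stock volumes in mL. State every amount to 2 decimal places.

Scale factor relative to 1 L: 2.869.
tetracycline: C1V1 = C2V2 → 25.2 µg/mL × 2869 mL ÷ 15000 µg/mL = 4.82 mL
ammonium sulfate: 18.2 mmol/L × 132.14 g/mol × 2.869 L ÷ 1000 = 6.90 g
pyridoxine hydrochloride: 76.1 µmol/L × 205.6 g/mol × 2.869 L ÷ 1000 = 44.89 mg
yeast extract: 0.931% w/v = 9.31 g/L → 9.31 × 2.869 L = 26.71 g

tetracycline 4.82 mL; ammonium sulfate 6.90 g; pyridoxine hydrochloride 44.89 mg; yeast extract 26.71 g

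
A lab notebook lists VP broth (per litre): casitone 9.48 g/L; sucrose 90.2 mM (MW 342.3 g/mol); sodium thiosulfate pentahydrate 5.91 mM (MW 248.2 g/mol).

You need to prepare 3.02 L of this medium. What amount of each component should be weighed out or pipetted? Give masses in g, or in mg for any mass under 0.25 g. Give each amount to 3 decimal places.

casitone 28.630 g; sucrose 93.244 g; sodium thiosulfate pentahydrate 4.430 g

Scale factor relative to 1 L: 3.02.
casitone: 9.48 g/L × 3.02 L = 28.630 g
sucrose: 90.2 mmol/L × 342.3 g/mol × 3.02 L ÷ 1000 = 93.244 g
sodium thiosulfate pentahydrate: 5.91 mmol/L × 248.2 g/mol × 3.02 L ÷ 1000 = 4.430 g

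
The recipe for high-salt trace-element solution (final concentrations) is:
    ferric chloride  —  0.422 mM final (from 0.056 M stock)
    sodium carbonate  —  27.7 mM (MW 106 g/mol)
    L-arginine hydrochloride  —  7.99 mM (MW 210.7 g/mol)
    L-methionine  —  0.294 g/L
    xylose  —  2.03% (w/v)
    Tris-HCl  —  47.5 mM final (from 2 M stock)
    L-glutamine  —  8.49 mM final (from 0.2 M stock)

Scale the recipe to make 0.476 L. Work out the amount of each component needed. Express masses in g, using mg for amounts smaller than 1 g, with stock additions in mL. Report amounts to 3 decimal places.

ferric chloride 3.587 mL; sodium carbonate 1.398 g; L-arginine hydrochloride 801.343 mg; L-methionine 139.944 mg; xylose 9.663 g; Tris-HCl 11.305 mL; L-glutamine 20.206 mL

Working volume: 0.476 L.
ferric chloride: C1V1 = C2V2 → 0.422 mM × 476 mL ÷ 56 mM = 3.587 mL
sodium carbonate: 27.7 mmol/L × 106 g/mol × 0.476 L ÷ 1000 = 1.398 g
L-arginine hydrochloride: 7.99 mmol/L × 210.7 mg/mmol × 0.476 L = 801.343 mg
L-methionine: 0.294 g/L × 0.476 L = 0.139944 g = 139.944 mg
xylose: 2.03% w/v = 20.3 g/L → 20.3 × 0.476 L = 9.663 g
Tris-HCl: V = C2·V2/C1 = 47.5 mM × 476 mL ÷ 2000 mM = 11.305 mL
L-glutamine: dilute stock: 8.49 mM × 476 mL ÷ 200 mM = 20.206 mL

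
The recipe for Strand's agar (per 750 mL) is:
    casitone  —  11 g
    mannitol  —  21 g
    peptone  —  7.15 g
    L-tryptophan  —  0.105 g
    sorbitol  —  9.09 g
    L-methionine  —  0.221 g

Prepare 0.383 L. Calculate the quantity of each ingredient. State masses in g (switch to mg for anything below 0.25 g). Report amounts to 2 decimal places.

casitone 5.62 g; mannitol 10.72 g; peptone 3.65 g; L-tryptophan 53.62 mg; sorbitol 4.64 g; L-methionine 112.86 mg

Scale factor = 383 mL / 750 mL = 0.510667.
casitone: 11 g × (383 mL / 750 mL) = 5.62 g
mannitol: 21 g × (383 mL / 750 mL) = 10.72 g
peptone: 7.15 g × (383 mL / 750 mL) = 3.65 g
L-tryptophan: 0.105 g × (383 mL / 750 mL) = 0.05362 g = 53.62 mg
sorbitol: 9.09 g × (383 mL / 750 mL) = 4.64 g
L-methionine: 0.221 g × (383 mL / 750 mL) = 0.112857 g = 112.86 mg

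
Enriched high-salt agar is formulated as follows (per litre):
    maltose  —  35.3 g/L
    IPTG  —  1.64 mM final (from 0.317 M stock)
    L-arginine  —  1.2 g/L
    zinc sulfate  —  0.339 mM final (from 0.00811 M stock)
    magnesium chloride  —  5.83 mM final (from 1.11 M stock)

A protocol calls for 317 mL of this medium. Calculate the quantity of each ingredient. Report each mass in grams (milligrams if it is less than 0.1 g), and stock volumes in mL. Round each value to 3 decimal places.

Target volume = 317 mL = 0.317 L.
maltose: 35.3 g/L × 0.317 L = 11.190 g
IPTG: C1V1 = C2V2 → 1.64 mM × 317 mL ÷ 317 mM = 1.640 mL
L-arginine: 1.2 g/L × 0.317 L = 0.380 g
zinc sulfate: dilute stock: 0.339 mM × 317 mL ÷ 8.11 mM = 13.251 mL
magnesium chloride: V = C2·V2/C1 = 5.83 mM × 317 mL ÷ 1110 mM = 1.665 mL

maltose 11.190 g; IPTG 1.640 mL; L-arginine 0.380 g; zinc sulfate 13.251 mL; magnesium chloride 1.665 mL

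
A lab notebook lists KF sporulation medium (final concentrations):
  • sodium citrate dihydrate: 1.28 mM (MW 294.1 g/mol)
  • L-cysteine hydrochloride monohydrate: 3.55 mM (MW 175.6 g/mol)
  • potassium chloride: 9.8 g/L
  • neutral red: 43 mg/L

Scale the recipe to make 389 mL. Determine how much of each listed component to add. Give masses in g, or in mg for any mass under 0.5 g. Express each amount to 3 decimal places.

sodium citrate dihydrate 146.438 mg; L-cysteine hydrochloride monohydrate 242.495 mg; potassium chloride 3.812 g; neutral red 16.727 mg

Target volume = 389 mL = 0.389 L.
sodium citrate dihydrate: 1.28 mmol/L × 294.1 mg/mmol × 0.389 L = 146.438 mg
L-cysteine hydrochloride monohydrate: 3.55 mmol/L × 175.6 mg/mmol × 0.389 L = 242.495 mg
potassium chloride: 9.8 g/L × 0.389 L = 3.812 g
neutral red: 43 mg/L × 0.389 L = 16.727 mg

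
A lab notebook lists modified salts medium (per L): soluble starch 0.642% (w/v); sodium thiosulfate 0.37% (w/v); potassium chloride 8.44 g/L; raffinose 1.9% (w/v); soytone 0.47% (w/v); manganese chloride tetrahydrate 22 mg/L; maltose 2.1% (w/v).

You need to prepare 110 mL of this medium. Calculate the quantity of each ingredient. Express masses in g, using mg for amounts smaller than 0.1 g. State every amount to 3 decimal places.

soluble starch 0.706 g; sodium thiosulfate 0.407 g; potassium chloride 0.928 g; raffinose 2.090 g; soytone 0.517 g; manganese chloride tetrahydrate 2.420 mg; maltose 2.310 g

Working volume: 110 mL = 0.11 L.
soluble starch: 0.642 g per 100 mL × 110 mL ÷ 100 = 0.706 g
sodium thiosulfate: 0.37 g per 100 mL × 110 mL ÷ 100 = 0.407 g
potassium chloride: 8.44 g/L × 0.11 L = 0.928 g
raffinose: 1.9 g per 100 mL × 110 mL ÷ 100 = 2.090 g
soytone: 0.47 g per 100 mL × 110 mL ÷ 100 = 0.517 g
manganese chloride tetrahydrate: 22 mg/L × 0.11 L = 2.420 mg
maltose: 2.1 g per 100 mL × 110 mL ÷ 100 = 2.310 g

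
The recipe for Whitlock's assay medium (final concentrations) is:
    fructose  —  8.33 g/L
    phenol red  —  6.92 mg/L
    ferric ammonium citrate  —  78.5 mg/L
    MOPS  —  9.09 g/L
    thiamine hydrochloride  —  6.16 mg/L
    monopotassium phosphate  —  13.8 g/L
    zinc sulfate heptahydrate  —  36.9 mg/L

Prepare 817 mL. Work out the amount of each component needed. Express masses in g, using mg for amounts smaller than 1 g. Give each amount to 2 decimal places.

Working volume: 817 mL = 0.817 L.
fructose: 8.33 g/L × 0.817 L = 6.81 g
phenol red: 6.92 mg/L × 0.817 L = 5.65 mg
ferric ammonium citrate: 78.5 mg/L × 0.817 L = 64.13 mg
MOPS: 9.09 g/L × 0.817 L = 7.43 g
thiamine hydrochloride: 6.16 mg/L × 0.817 L = 5.03 mg
monopotassium phosphate: 13.8 g/L × 0.817 L = 11.27 g
zinc sulfate heptahydrate: 36.9 mg/L × 0.817 L = 30.15 mg

fructose 6.81 g; phenol red 5.65 mg; ferric ammonium citrate 64.13 mg; MOPS 7.43 g; thiamine hydrochloride 5.03 mg; monopotassium phosphate 11.27 g; zinc sulfate heptahydrate 30.15 mg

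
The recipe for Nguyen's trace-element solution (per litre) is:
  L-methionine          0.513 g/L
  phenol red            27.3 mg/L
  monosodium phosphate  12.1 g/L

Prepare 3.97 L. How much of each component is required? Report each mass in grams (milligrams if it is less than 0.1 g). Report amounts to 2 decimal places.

L-methionine 2.04 g; phenol red 0.11 g; monosodium phosphate 48.04 g

Scale factor relative to 1 L: 3.97.
L-methionine: 0.513 g/L × 3.97 L = 2.04 g
phenol red: 27.3 mg/L × 3.97 L = 108.381 mg = 0.11 g
monosodium phosphate: 12.1 g/L × 3.97 L = 48.04 g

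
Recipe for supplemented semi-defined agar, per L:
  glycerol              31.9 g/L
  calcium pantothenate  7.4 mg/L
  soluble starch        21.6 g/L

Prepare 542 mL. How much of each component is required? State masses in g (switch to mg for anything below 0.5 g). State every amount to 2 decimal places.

Scale factor relative to 1 L: 0.542.
glycerol: 31.9 g/L × 0.542 L = 17.29 g
calcium pantothenate: 7.4 mg/L × 0.542 L = 4.01 mg
soluble starch: 21.6 g/L × 0.542 L = 11.71 g

glycerol 17.29 g; calcium pantothenate 4.01 mg; soluble starch 11.71 g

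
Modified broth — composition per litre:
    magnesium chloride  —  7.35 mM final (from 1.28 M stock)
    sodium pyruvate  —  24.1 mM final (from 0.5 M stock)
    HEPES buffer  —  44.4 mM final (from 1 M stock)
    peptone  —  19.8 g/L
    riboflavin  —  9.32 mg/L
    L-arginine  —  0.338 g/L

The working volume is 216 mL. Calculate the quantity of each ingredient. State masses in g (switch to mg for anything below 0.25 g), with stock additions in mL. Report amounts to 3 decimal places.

magnesium chloride 1.240 mL; sodium pyruvate 10.411 mL; HEPES buffer 9.590 mL; peptone 4.277 g; riboflavin 2.013 mg; L-arginine 73.008 mg

Working volume: 216 mL = 0.216 L.
magnesium chloride: V = C2·V2/C1 = 7.35 mM × 216 mL ÷ 1280 mM = 1.240 mL
sodium pyruvate: V = C2·V2/C1 = 24.1 mM × 216 mL ÷ 500 mM = 10.411 mL
HEPES buffer: dilute stock: 44.4 mM × 216 mL ÷ 1000 mM = 9.590 mL
peptone: 19.8 g/L × 0.216 L = 4.277 g
riboflavin: 9.32 mg/L × 0.216 L = 2.013 mg
L-arginine: 0.338 g/L × 0.216 L = 0.073008 g = 73.008 mg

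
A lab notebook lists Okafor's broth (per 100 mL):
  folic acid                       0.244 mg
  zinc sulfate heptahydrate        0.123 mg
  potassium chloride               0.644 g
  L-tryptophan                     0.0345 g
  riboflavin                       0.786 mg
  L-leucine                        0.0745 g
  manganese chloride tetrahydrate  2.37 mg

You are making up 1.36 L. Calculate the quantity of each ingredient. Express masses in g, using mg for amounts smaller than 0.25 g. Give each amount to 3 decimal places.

Ratio of target to recipe volume: 1360 / 100 = 13.6.
folic acid: 0.244 mg × (1360 mL / 100 mL) = 3.318 mg
zinc sulfate heptahydrate: 0.123 mg × (1360 mL / 100 mL) = 1.673 mg
potassium chloride: 0.644 g × (1360 mL / 100 mL) = 8.758 g
L-tryptophan: 0.0345 g × (1360 mL / 100 mL) = 0.469 g
riboflavin: 0.786 mg × (1360 mL / 100 mL) = 10.690 mg
L-leucine: 0.0745 g × (1360 mL / 100 mL) = 1.013 g
manganese chloride tetrahydrate: 2.37 mg × (1360 mL / 100 mL) = 32.232 mg

folic acid 3.318 mg; zinc sulfate heptahydrate 1.673 mg; potassium chloride 8.758 g; L-tryptophan 0.469 g; riboflavin 10.690 mg; L-leucine 1.013 g; manganese chloride tetrahydrate 32.232 mg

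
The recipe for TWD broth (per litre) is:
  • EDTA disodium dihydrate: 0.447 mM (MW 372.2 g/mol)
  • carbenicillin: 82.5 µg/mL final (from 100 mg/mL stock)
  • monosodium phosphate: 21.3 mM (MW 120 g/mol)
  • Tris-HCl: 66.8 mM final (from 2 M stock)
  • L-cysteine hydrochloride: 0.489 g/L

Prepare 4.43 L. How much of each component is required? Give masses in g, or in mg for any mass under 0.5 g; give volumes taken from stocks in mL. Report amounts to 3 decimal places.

EDTA disodium dihydrate 0.737 g; carbenicillin 3.655 mL; monosodium phosphate 11.323 g; Tris-HCl 147.962 mL; L-cysteine hydrochloride 2.166 g

Working volume: 4.43 L.
EDTA disodium dihydrate: 0.447 mmol/L × 372.2 g/mol × 4.43 L ÷ 1000 = 0.737 g
carbenicillin: C1V1 = C2V2 → 82.5 µg/mL × 4430 mL ÷ 100000 µg/mL = 3.655 mL
monosodium phosphate: 21.3 mmol/L × 120 g/mol × 4.43 L ÷ 1000 = 11.323 g
Tris-HCl: C1V1 = C2V2 → 66.8 mM × 4430 mL ÷ 2000 mM = 147.962 mL
L-cysteine hydrochloride: 0.489 g/L × 4.43 L = 2.166 g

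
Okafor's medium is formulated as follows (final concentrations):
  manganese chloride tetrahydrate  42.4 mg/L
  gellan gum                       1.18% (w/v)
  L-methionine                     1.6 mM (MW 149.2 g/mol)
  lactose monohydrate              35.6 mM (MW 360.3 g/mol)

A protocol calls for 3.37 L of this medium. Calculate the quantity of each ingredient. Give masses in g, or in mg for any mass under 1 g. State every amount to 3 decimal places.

Scale factor relative to 1 L: 3.37.
manganese chloride tetrahydrate: 42.4 mg/L × 3.37 L = 142.888 mg
gellan gum: 1.18% w/v = 11.8 g/L → 11.8 × 3.37 L = 39.766 g
L-methionine: 1.6 mmol/L × 149.2 mg/mmol × 3.37 L = 804.486 mg
lactose monohydrate: 35.6 mmol/L × 360.3 g/mol × 3.37 L ÷ 1000 = 43.226 g

manganese chloride tetrahydrate 142.888 mg; gellan gum 39.766 g; L-methionine 804.486 mg; lactose monohydrate 43.226 g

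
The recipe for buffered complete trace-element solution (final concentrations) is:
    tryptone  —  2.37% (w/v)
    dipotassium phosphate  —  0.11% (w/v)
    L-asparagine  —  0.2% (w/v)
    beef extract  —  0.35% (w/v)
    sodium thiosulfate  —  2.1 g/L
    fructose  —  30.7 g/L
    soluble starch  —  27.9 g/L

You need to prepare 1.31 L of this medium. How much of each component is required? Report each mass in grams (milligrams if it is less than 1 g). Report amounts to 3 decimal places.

tryptone 31.047 g; dipotassium phosphate 1.441 g; L-asparagine 2.620 g; beef extract 4.585 g; sodium thiosulfate 2.751 g; fructose 40.217 g; soluble starch 36.549 g

Scale factor relative to 1 L: 1.31.
tryptone: 2.37 g per 100 mL × 1310 mL ÷ 100 = 31.047 g
dipotassium phosphate: 0.11 g per 100 mL × 1310 mL ÷ 100 = 1.441 g
L-asparagine: 0.2% w/v = 2 g/L → 2 × 1.31 L = 2.620 g
beef extract: 0.35 g per 100 mL × 1310 mL ÷ 100 = 4.585 g
sodium thiosulfate: 2.1 g/L × 1.31 L = 2.751 g
fructose: 30.7 g/L × 1.31 L = 40.217 g
soluble starch: 27.9 g/L × 1.31 L = 36.549 g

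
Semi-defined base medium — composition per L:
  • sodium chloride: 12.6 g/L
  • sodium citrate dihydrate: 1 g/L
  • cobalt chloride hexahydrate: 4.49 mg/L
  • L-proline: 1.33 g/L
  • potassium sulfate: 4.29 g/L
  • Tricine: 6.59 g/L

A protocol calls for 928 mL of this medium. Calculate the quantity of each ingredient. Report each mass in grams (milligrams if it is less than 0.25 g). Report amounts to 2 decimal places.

sodium chloride 11.69 g; sodium citrate dihydrate 0.93 g; cobalt chloride hexahydrate 4.17 mg; L-proline 1.23 g; potassium sulfate 3.98 g; Tricine 6.12 g

Target volume = 928 mL = 0.928 L.
sodium chloride: 12.6 g/L × 0.928 L = 11.69 g
sodium citrate dihydrate: 1 g/L × 0.928 L = 0.93 g
cobalt chloride hexahydrate: 4.49 mg/L × 0.928 L = 4.17 mg
L-proline: 1.33 g/L × 0.928 L = 1.23 g
potassium sulfate: 4.29 g/L × 0.928 L = 3.98 g
Tricine: 6.59 g/L × 0.928 L = 6.12 g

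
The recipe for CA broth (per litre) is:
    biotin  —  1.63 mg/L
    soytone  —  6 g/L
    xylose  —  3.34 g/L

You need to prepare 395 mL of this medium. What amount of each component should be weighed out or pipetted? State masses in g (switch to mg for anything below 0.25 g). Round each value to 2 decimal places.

Working volume: 395 mL = 0.395 L.
biotin: 1.63 mg/L × 0.395 L = 0.64 mg
soytone: 6 g/L × 0.395 L = 2.37 g
xylose: 3.34 g/L × 0.395 L = 1.32 g

biotin 0.64 mg; soytone 2.37 g; xylose 1.32 g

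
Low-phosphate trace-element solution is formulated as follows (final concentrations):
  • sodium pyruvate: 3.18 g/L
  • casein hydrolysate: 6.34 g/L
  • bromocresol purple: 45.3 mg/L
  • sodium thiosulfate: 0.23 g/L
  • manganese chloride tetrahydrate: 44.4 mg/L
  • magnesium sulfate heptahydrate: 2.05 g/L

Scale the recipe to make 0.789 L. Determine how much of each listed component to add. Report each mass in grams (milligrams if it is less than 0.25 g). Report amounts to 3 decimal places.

Working volume: 0.789 L.
sodium pyruvate: 3.18 g/L × 0.789 L = 2.509 g
casein hydrolysate: 6.34 g/L × 0.789 L = 5.002 g
bromocresol purple: 45.3 mg/L × 0.789 L = 35.742 mg
sodium thiosulfate: 0.23 g/L × 0.789 L = 0.18147 g = 181.470 mg
manganese chloride tetrahydrate: 44.4 mg/L × 0.789 L = 35.032 mg
magnesium sulfate heptahydrate: 2.05 g/L × 0.789 L = 1.617 g

sodium pyruvate 2.509 g; casein hydrolysate 5.002 g; bromocresol purple 35.742 mg; sodium thiosulfate 181.470 mg; manganese chloride tetrahydrate 35.032 mg; magnesium sulfate heptahydrate 1.617 g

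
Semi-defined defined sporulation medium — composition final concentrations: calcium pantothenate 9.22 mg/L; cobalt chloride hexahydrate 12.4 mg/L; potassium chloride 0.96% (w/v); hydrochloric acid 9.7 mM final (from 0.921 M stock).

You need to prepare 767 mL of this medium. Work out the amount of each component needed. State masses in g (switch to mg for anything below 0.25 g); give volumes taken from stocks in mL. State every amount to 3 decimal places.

calcium pantothenate 7.072 mg; cobalt chloride hexahydrate 9.511 mg; potassium chloride 7.363 g; hydrochloric acid 8.078 mL

Scale factor relative to 1 L: 0.767.
calcium pantothenate: 9.22 mg/L × 0.767 L = 7.072 mg
cobalt chloride hexahydrate: 12.4 mg/L × 0.767 L = 9.511 mg
potassium chloride: 0.96 g per 100 mL × 767 mL ÷ 100 = 7.363 g
hydrochloric acid: C1V1 = C2V2 → 9.7 mM × 767 mL ÷ 921 mM = 8.078 mL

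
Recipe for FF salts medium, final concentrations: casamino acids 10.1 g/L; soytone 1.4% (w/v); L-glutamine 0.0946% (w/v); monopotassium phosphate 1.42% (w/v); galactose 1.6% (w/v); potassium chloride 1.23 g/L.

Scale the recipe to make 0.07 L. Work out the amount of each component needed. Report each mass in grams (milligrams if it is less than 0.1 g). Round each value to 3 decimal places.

Scale factor relative to 1 L: 0.07.
casamino acids: 10.1 g/L × 0.07 L = 0.707 g
soytone: 1.4% w/v = 14 g/L → 14 × 0.07 L = 0.980 g
L-glutamine: 0.0946% w/v = 0.946 g/L → 0.946 × 0.07 L = 0.06622 g = 66.220 mg
monopotassium phosphate: 1.42 g per 100 mL × 70 mL ÷ 100 = 0.994 g
galactose: 1.6% w/v = 16 g/L → 16 × 0.07 L = 1.120 g
potassium chloride: 1.23 g/L × 0.07 L = 0.0861 g = 86.100 mg

casamino acids 0.707 g; soytone 0.980 g; L-glutamine 66.220 mg; monopotassium phosphate 0.994 g; galactose 1.120 g; potassium chloride 86.100 mg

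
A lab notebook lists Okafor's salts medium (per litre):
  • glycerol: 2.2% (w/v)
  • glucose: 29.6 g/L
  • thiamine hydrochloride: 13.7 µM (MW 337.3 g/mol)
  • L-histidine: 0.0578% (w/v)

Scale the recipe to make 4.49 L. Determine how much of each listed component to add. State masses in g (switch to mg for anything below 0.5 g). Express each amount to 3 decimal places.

glycerol 98.780 g; glucose 132.904 g; thiamine hydrochloride 20.748 mg; L-histidine 2.595 g

Scale factor relative to 1 L: 4.49.
glycerol: 2.2 g per 100 mL × 4490 mL ÷ 100 = 98.780 g
glucose: 29.6 g/L × 4.49 L = 132.904 g
thiamine hydrochloride: 13.7 µmol/L × 337.3 g/mol × 4.49 L ÷ 1000 = 20.748 mg
L-histidine: 0.0578% w/v = 0.578 g/L → 0.578 × 4.49 L = 2.595 g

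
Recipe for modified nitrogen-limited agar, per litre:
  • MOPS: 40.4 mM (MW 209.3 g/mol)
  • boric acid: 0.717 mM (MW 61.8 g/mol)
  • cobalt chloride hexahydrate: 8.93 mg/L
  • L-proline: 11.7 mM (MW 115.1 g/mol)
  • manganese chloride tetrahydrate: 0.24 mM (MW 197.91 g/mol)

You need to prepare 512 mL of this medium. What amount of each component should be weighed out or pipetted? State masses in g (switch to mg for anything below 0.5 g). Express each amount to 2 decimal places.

Scale factor relative to 1 L: 0.512.
MOPS: 40.4 mmol/L × 209.3 g/mol × 0.512 L ÷ 1000 = 4.33 g
boric acid: 0.717 mmol/L × 61.8 mg/mmol × 0.512 L = 22.69 mg
cobalt chloride hexahydrate: 8.93 mg/L × 0.512 L = 4.57 mg
L-proline: 11.7 mmol/L × 115.1 g/mol × 0.512 L ÷ 1000 = 0.69 g
manganese chloride tetrahydrate: 0.24 mmol/L × 197.91 mg/mmol × 0.512 L = 24.32 mg

MOPS 4.33 g; boric acid 22.69 mg; cobalt chloride hexahydrate 4.57 mg; L-proline 0.69 g; manganese chloride tetrahydrate 24.32 mg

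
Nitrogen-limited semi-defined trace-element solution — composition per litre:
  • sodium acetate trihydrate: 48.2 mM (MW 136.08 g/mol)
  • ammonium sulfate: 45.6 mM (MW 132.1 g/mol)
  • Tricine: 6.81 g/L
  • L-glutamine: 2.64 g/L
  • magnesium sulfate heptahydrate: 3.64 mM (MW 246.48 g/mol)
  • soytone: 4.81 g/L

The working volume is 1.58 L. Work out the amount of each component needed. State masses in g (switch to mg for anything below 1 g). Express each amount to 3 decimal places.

Scale factor relative to 1 L: 1.58.
sodium acetate trihydrate: 48.2 mmol/L × 136.08 g/mol × 1.58 L ÷ 1000 = 10.363 g
ammonium sulfate: 45.6 mmol/L × 132.1 g/mol × 1.58 L ÷ 1000 = 9.518 g
Tricine: 6.81 g/L × 1.58 L = 10.760 g
L-glutamine: 2.64 g/L × 1.58 L = 4.171 g
magnesium sulfate heptahydrate: 3.64 mmol/L × 246.48 g/mol × 1.58 L ÷ 1000 = 1.418 g
soytone: 4.81 g/L × 1.58 L = 7.600 g

sodium acetate trihydrate 10.363 g; ammonium sulfate 9.518 g; Tricine 10.760 g; L-glutamine 4.171 g; magnesium sulfate heptahydrate 1.418 g; soytone 7.600 g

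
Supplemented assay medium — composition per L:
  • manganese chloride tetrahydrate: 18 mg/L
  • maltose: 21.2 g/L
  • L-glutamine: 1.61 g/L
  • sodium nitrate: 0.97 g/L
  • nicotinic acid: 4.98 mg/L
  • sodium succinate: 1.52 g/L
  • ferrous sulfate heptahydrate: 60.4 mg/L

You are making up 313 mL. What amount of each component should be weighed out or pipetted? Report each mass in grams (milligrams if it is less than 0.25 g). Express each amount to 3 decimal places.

manganese chloride tetrahydrate 5.634 mg; maltose 6.636 g; L-glutamine 0.504 g; sodium nitrate 0.304 g; nicotinic acid 1.559 mg; sodium succinate 0.476 g; ferrous sulfate heptahydrate 18.905 mg

Working volume: 313 mL = 0.313 L.
manganese chloride tetrahydrate: 18 mg/L × 0.313 L = 5.634 mg
maltose: 21.2 g/L × 0.313 L = 6.636 g
L-glutamine: 1.61 g/L × 0.313 L = 0.504 g
sodium nitrate: 0.97 g/L × 0.313 L = 0.304 g
nicotinic acid: 4.98 mg/L × 0.313 L = 1.559 mg
sodium succinate: 1.52 g/L × 0.313 L = 0.476 g
ferrous sulfate heptahydrate: 60.4 mg/L × 0.313 L = 18.905 mg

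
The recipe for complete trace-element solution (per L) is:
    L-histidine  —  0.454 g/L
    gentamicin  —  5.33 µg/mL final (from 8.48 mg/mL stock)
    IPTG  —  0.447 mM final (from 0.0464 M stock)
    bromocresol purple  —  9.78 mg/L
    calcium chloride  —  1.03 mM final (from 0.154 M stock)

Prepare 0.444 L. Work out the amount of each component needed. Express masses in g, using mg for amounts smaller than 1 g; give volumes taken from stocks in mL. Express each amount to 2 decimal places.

L-histidine 201.58 mg; gentamicin 0.28 mL; IPTG 4.28 mL; bromocresol purple 4.34 mg; calcium chloride 2.97 mL

Scale factor relative to 1 L: 0.444.
L-histidine: 0.454 g/L × 0.444 L = 0.201576 g = 201.58 mg
gentamicin: dilute stock: 5.33 µg/mL × 444 mL ÷ 8480 µg/mL = 0.28 mL
IPTG: C1V1 = C2V2 → 0.447 mM × 444 mL ÷ 46.4 mM = 4.28 mL
bromocresol purple: 9.78 mg/L × 0.444 L = 4.34 mg
calcium chloride: dilute stock: 1.03 mM × 444 mL ÷ 154 mM = 2.97 mL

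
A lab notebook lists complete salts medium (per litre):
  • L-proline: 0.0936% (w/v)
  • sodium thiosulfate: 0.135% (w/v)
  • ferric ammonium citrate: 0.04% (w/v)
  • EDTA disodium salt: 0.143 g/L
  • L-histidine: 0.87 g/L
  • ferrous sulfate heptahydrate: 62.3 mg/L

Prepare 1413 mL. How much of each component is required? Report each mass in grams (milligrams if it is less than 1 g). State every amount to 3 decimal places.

L-proline 1.323 g; sodium thiosulfate 1.908 g; ferric ammonium citrate 565.200 mg; EDTA disodium salt 202.059 mg; L-histidine 1.229 g; ferrous sulfate heptahydrate 88.030 mg

Scale factor relative to 1 L: 1.413.
L-proline: 0.0936% w/v = 0.936 g/L → 0.936 × 1.413 L = 1.323 g
sodium thiosulfate: 0.135% w/v = 1.35 g/L → 1.35 × 1.413 L = 1.908 g
ferric ammonium citrate: 0.04 g per 100 mL × 1413 mL ÷ 100 = 0.5652 g = 565.200 mg
EDTA disodium salt: 0.143 g/L × 1.413 L = 0.202059 g = 202.059 mg
L-histidine: 0.87 g/L × 1.413 L = 1.229 g
ferrous sulfate heptahydrate: 62.3 mg/L × 1.413 L = 88.030 mg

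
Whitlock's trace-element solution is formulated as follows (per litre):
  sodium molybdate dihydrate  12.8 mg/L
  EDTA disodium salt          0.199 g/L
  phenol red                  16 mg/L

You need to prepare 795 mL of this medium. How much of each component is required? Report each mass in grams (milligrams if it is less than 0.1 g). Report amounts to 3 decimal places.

sodium molybdate dihydrate 10.176 mg; EDTA disodium salt 0.158 g; phenol red 12.720 mg

Working volume: 795 mL = 0.795 L.
sodium molybdate dihydrate: 12.8 mg/L × 0.795 L = 10.176 mg
EDTA disodium salt: 0.199 g/L × 0.795 L = 0.158 g
phenol red: 16 mg/L × 0.795 L = 12.720 mg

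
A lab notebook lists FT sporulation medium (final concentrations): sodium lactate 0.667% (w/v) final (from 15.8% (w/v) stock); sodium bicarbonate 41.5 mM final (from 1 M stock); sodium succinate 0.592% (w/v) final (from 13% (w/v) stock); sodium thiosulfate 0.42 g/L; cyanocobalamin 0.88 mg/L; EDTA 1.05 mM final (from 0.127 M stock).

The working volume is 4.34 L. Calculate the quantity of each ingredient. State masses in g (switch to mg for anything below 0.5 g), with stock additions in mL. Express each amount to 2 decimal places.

sodium lactate 183.21 mL; sodium bicarbonate 180.11 mL; sodium succinate 197.64 mL; sodium thiosulfate 1.82 g; cyanocobalamin 3.82 mg; EDTA 35.88 mL

Working volume: 4.34 L.
sodium lactate: dilute stock: 0.667% ÷ 15.8% × 4340 mL = 183.21 mL
sodium bicarbonate: dilute stock: 41.5 mM × 4340 mL ÷ 1000 mM = 180.11 mL
sodium succinate: V = C2·V2/C1 = 0.592% ÷ 13% × 4340 mL = 197.64 mL
sodium thiosulfate: 0.42 g/L × 4.34 L = 1.82 g
cyanocobalamin: 0.88 mg/L × 4.34 L = 3.82 mg
EDTA: C1V1 = C2V2 → 1.05 mM × 4340 mL ÷ 127 mM = 35.88 mL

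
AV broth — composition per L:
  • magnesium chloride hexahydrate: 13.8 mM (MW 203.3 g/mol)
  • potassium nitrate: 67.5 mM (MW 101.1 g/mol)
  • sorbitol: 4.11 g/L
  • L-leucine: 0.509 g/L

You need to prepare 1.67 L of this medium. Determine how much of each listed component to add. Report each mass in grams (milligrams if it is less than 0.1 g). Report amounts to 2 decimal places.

magnesium chloride hexahydrate 4.69 g; potassium nitrate 11.40 g; sorbitol 6.86 g; L-leucine 0.85 g

Scale factor relative to 1 L: 1.67.
magnesium chloride hexahydrate: 13.8 mmol/L × 203.3 g/mol × 1.67 L ÷ 1000 = 4.69 g
potassium nitrate: 67.5 mmol/L × 101.1 g/mol × 1.67 L ÷ 1000 = 11.40 g
sorbitol: 4.11 g/L × 1.67 L = 6.86 g
L-leucine: 0.509 g/L × 1.67 L = 0.85 g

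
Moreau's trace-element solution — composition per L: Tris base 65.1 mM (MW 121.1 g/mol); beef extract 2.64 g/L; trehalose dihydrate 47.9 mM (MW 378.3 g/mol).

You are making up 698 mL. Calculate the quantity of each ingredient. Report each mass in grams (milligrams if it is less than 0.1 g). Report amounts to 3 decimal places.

Tris base 5.503 g; beef extract 1.843 g; trehalose dihydrate 12.648 g

Target volume = 698 mL = 0.698 L.
Tris base: 65.1 mmol/L × 121.1 g/mol × 0.698 L ÷ 1000 = 5.503 g
beef extract: 2.64 g/L × 0.698 L = 1.843 g
trehalose dihydrate: 47.9 mmol/L × 378.3 g/mol × 0.698 L ÷ 1000 = 12.648 g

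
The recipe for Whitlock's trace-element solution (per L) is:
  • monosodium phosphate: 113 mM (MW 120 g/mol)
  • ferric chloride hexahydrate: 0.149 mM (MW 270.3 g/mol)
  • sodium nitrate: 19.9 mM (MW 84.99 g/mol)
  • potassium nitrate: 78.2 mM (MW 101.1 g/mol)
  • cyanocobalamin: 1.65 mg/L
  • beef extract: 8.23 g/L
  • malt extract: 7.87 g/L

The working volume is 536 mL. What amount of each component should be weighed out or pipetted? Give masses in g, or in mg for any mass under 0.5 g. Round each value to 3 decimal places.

Working volume: 536 mL = 0.536 L.
monosodium phosphate: 113 mmol/L × 120 g/mol × 0.536 L ÷ 1000 = 7.268 g
ferric chloride hexahydrate: 0.149 mmol/L × 270.3 mg/mmol × 0.536 L = 21.587 mg
sodium nitrate: 19.9 mmol/L × 84.99 g/mol × 0.536 L ÷ 1000 = 0.907 g
potassium nitrate: 78.2 mmol/L × 101.1 g/mol × 0.536 L ÷ 1000 = 4.238 g
cyanocobalamin: 1.65 mg/L × 0.536 L = 0.884 mg
beef extract: 8.23 g/L × 0.536 L = 4.411 g
malt extract: 7.87 g/L × 0.536 L = 4.218 g

monosodium phosphate 7.268 g; ferric chloride hexahydrate 21.587 mg; sodium nitrate 0.907 g; potassium nitrate 4.238 g; cyanocobalamin 0.884 mg; beef extract 4.411 g; malt extract 4.218 g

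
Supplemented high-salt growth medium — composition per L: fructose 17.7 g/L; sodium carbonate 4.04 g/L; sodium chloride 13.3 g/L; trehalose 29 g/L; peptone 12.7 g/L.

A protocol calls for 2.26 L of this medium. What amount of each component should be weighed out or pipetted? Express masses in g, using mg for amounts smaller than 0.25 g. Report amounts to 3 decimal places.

Scale factor relative to 1 L: 2.26.
fructose: 17.7 g/L × 2.26 L = 40.002 g
sodium carbonate: 4.04 g/L × 2.26 L = 9.130 g
sodium chloride: 13.3 g/L × 2.26 L = 30.058 g
trehalose: 29 g/L × 2.26 L = 65.540 g
peptone: 12.7 g/L × 2.26 L = 28.702 g

fructose 40.002 g; sodium carbonate 9.130 g; sodium chloride 30.058 g; trehalose 65.540 g; peptone 28.702 g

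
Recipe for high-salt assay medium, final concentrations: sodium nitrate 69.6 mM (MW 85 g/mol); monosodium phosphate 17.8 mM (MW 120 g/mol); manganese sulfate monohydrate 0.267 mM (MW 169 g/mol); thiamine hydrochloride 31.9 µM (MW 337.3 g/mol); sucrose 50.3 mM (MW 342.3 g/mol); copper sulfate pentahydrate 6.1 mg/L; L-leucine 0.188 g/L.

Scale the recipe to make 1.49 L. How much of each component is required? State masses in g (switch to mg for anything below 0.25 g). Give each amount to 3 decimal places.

Scale factor relative to 1 L: 1.49.
sodium nitrate: 69.6 mmol/L × 85 g/mol × 1.49 L ÷ 1000 = 8.815 g
monosodium phosphate: 17.8 mmol/L × 120 g/mol × 1.49 L ÷ 1000 = 3.183 g
manganese sulfate monohydrate: 0.267 mmol/L × 169 mg/mmol × 1.49 L = 67.233 mg
thiamine hydrochloride: 31.9 µmol/L × 337.3 g/mol × 1.49 L ÷ 1000 = 16.032 mg
sucrose: 50.3 mmol/L × 342.3 g/mol × 1.49 L ÷ 1000 = 25.654 g
copper sulfate pentahydrate: 6.1 mg/L × 1.49 L = 9.089 mg
L-leucine: 0.188 g/L × 1.49 L = 0.280 g

sodium nitrate 8.815 g; monosodium phosphate 3.183 g; manganese sulfate monohydrate 67.233 mg; thiamine hydrochloride 16.032 mg; sucrose 25.654 g; copper sulfate pentahydrate 9.089 mg; L-leucine 0.280 g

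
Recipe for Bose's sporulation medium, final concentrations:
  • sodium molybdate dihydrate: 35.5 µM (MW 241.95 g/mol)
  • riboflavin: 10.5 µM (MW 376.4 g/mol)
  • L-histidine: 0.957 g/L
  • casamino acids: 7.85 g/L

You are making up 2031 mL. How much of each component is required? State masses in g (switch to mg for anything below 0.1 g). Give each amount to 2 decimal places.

Working volume: 2031 mL = 2.031 L.
sodium molybdate dihydrate: 35.5 µmol/L × 241.95 g/mol × 2.031 L ÷ 1000 = 17.44 mg
riboflavin: 10.5 µmol/L × 376.4 g/mol × 2.031 L ÷ 1000 = 8.03 mg
L-histidine: 0.957 g/L × 2.031 L = 1.94 g
casamino acids: 7.85 g/L × 2.031 L = 15.94 g

sodium molybdate dihydrate 17.44 mg; riboflavin 8.03 mg; L-histidine 1.94 g; casamino acids 15.94 g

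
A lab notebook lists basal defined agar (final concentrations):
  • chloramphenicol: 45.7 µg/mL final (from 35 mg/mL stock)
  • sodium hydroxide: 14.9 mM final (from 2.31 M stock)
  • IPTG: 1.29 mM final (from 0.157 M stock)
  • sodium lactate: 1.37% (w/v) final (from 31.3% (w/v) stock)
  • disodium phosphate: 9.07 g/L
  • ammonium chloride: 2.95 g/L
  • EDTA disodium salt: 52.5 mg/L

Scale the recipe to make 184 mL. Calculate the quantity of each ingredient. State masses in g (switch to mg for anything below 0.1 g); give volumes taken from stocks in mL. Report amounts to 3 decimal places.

chloramphenicol 0.240 mL; sodium hydroxide 1.187 mL; IPTG 1.512 mL; sodium lactate 8.054 mL; disodium phosphate 1.669 g; ammonium chloride 0.543 g; EDTA disodium salt 9.660 mg

Target volume = 184 mL = 0.184 L.
chloramphenicol: V = C2·V2/C1 = 45.7 µg/mL × 184 mL ÷ 35000 µg/mL = 0.240 mL
sodium hydroxide: C1V1 = C2V2 → 14.9 mM × 184 mL ÷ 2310 mM = 1.187 mL
IPTG: C1V1 = C2V2 → 1.29 mM × 184 mL ÷ 157 mM = 1.512 mL
sodium lactate: dilute stock: 1.37% ÷ 31.3% × 184 mL = 8.054 mL
disodium phosphate: 9.07 g/L × 0.184 L = 1.669 g
ammonium chloride: 2.95 g/L × 0.184 L = 0.543 g
EDTA disodium salt: 52.5 mg/L × 0.184 L = 9.660 mg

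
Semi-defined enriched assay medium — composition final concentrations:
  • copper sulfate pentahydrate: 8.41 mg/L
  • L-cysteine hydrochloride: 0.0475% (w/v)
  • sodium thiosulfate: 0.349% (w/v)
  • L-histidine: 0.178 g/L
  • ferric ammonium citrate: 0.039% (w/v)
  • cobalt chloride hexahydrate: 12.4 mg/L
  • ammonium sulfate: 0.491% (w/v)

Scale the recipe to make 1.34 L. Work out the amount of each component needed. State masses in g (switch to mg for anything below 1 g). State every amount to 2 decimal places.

Scale factor relative to 1 L: 1.34.
copper sulfate pentahydrate: 8.41 mg/L × 1.34 L = 11.27 mg
L-cysteine hydrochloride: 0.0475 g per 100 mL × 1340 mL ÷ 100 = 0.6365 g = 636.50 mg
sodium thiosulfate: 0.349% w/v = 3.49 g/L → 3.49 × 1.34 L = 4.68 g
L-histidine: 0.178 g/L × 1.34 L = 0.23852 g = 238.52 mg
ferric ammonium citrate: 0.039% w/v = 0.39 g/L → 0.39 × 1.34 L = 0.5226 g = 522.60 mg
cobalt chloride hexahydrate: 12.4 mg/L × 1.34 L = 16.62 mg
ammonium sulfate: 0.491 g per 100 mL × 1340 mL ÷ 100 = 6.58 g

copper sulfate pentahydrate 11.27 mg; L-cysteine hydrochloride 636.50 mg; sodium thiosulfate 4.68 g; L-histidine 238.52 mg; ferric ammonium citrate 522.60 mg; cobalt chloride hexahydrate 16.62 mg; ammonium sulfate 6.58 g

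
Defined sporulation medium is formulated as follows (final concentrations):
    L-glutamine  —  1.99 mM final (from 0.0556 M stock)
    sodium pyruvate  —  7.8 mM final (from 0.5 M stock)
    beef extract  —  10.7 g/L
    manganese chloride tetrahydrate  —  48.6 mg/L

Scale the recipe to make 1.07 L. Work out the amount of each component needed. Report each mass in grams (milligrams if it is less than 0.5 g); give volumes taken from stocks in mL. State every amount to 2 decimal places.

Scale factor relative to 1 L: 1.07.
L-glutamine: dilute stock: 1.99 mM × 1070 mL ÷ 55.6 mM = 38.30 mL
sodium pyruvate: dilute stock: 7.8 mM × 1070 mL ÷ 500 mM = 16.69 mL
beef extract: 10.7 g/L × 1.07 L = 11.45 g
manganese chloride tetrahydrate: 48.6 mg/L × 1.07 L = 52.00 mg

L-glutamine 38.30 mL; sodium pyruvate 16.69 mL; beef extract 11.45 g; manganese chloride tetrahydrate 52.00 mg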